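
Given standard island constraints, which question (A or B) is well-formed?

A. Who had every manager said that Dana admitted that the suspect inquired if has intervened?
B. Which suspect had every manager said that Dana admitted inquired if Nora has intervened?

B

In A, the wh-phrase is extracted from inside a wh-island (introduced by "if"), which blocks movement.
In B, the extraction path crosses only that-complement boundaries, which are transparent.
So B is grammatical.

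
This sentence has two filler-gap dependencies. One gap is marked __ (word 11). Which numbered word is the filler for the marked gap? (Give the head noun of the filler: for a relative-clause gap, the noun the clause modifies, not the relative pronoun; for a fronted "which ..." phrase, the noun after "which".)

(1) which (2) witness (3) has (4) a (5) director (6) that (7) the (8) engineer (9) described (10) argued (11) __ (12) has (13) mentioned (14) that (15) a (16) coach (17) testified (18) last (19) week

2

The marked gap is the subject of "mentioned".
Its filler is the fronted wh-phrase "which witness", at word 2.
(The other dependency links word 5 to a gap after word 9.)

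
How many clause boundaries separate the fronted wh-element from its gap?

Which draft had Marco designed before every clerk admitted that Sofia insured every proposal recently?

0

"which draft" originates inside the matrix clause — no clause boundary is crossed.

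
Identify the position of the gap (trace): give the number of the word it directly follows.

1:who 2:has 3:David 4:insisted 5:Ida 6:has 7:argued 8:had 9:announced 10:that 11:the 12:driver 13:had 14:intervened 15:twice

7

The displaced element is "who" (word 1).
It is linked across 2 clause boundaries (Ø → Ø).
It functions as the subject of "announced", so the gap sits immediately after word 7 ("argued").
Base order: David has insisted Ida has argued who had announced that the driver had intervened twice.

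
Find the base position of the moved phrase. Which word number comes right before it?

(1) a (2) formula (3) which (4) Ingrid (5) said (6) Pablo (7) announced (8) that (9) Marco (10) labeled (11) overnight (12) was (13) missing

The displaced element is "a formula" (word 2).
It is linked across 2 clause boundaries (Ø → that).
It functions as the direct object of "labeled", so the gap sits immediately after word 10 ("labeled").
Base order: Ingrid said Pablo announced that Marco labeled a formula overnight.

10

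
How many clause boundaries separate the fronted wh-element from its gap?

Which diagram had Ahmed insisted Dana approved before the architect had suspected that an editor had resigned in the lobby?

1

"which diagram" is extracted from the object of "approved".
Boundaries crossed, outermost first: [Ø] — 1 in total.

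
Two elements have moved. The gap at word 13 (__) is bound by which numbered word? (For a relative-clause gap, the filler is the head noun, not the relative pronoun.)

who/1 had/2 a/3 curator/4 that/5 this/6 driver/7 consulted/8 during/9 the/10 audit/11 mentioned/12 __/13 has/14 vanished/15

The marked gap is the subject of "vanished".
Its filler is the fronted wh-phrase "who", at word 1.
(The other dependency links word 4 to a gap after word 8.)

1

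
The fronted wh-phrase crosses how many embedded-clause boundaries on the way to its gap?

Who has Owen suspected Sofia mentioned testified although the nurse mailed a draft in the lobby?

2

"who" is extracted from the subject of "testified".
Boundaries crossed, outermost first: [Ø], [Ø] — 2 in total.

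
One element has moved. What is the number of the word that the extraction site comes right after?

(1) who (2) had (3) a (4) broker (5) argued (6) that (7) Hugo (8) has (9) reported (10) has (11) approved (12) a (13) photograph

The displaced element is "who" (word 1).
It is linked across 2 clause boundaries (that → Ø).
It functions as the subject of "approved", so the gap sits immediately after word 9 ("reported").
Base order: A broker had argued that Hugo has reported who has approved a photograph.

9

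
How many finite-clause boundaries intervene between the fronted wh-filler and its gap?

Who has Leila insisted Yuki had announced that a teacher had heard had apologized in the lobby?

3

"who" is extracted from the subject of "apologized".
Boundaries crossed, outermost first: [Ø], [that], [Ø] — 3 in total.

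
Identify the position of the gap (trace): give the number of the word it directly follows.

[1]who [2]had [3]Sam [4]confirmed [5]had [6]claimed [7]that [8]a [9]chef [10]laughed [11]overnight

4

The displaced element is "who" (word 1).
It is linked across 1 clause boundary (Ø).
It functions as the subject of "claimed", so the gap sits immediately after word 4 ("confirmed").
Base order: Sam had confirmed who had claimed that a chef laughed overnight.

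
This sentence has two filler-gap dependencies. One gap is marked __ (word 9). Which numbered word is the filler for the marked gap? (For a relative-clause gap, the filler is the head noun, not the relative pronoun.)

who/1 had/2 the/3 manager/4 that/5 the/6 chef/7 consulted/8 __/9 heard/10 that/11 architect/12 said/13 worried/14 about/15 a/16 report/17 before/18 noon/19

The marked gap is inside the relative clause, the direct object of "consulted".
Its filler is the head noun "manager" (via "that"), at word 4.
(The other dependency links word 1 to a gap after word 13.)

4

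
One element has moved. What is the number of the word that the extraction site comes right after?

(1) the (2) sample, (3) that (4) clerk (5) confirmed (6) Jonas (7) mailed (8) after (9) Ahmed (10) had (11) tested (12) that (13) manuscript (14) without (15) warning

7

The displaced element is "the sample" (word 2).
It is linked across 1 clause boundary (Ø).
It functions as the direct object of "mailed", so the gap sits immediately after word 7 ("mailed").
Base order: That clerk confirmed Jonas mailed the sample after Ahmed had tested that manuscript without warning.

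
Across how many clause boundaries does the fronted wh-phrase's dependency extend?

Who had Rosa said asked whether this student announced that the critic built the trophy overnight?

"who" is extracted from the subject of "asked".
Boundaries crossed, outermost first: [Ø] — 1 in total.

1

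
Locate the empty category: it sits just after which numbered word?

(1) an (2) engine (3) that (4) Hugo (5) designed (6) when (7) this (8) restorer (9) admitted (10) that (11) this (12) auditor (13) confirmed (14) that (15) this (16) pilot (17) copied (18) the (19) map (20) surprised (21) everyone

5

The displaced element is "an engine" (word 2).
It functions as the direct object of "designed", so the gap sits immediately after word 5 ("designed").
Base order: Hugo designed an engine when this restorer admitted that this auditor confirmed that this pilot copied the map.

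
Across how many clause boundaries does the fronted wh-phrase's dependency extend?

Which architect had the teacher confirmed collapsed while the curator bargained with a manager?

1

"which architect" is extracted from the subject of "collapsed".
Boundaries crossed, outermost first: [Ø] — 1 in total.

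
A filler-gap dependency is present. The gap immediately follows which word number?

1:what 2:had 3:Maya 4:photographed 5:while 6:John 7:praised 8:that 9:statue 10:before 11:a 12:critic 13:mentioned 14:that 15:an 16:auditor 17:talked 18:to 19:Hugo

4

The displaced element is "what" (word 1).
It functions as the direct object of "photographed", so the gap sits immediately after word 4 ("photographed").
Base order: Maya had photographed what while John praised that statue before a critic mentioned that an auditor talked to Hugo.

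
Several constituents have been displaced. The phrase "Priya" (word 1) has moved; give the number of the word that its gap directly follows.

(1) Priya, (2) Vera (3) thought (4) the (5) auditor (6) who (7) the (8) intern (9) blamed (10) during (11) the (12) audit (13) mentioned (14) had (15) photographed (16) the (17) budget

13

The displaced element is "Priya" (word 1).
It is linked across 2 clause boundaries (Ø → Ø).
It functions as the subject of "photographed", so the gap sits immediately after word 13 ("mentioned").
Base order: Vera thought the auditor who the intern blamed during the audit mentioned that Priya had photographed the budget.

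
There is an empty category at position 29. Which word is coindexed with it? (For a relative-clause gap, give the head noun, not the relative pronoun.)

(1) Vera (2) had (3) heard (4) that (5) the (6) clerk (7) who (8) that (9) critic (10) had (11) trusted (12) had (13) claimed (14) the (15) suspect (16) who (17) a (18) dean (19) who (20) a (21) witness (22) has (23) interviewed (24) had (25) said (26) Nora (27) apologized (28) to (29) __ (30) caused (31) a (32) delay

15

The gap at 29 is the prepositional object of "apologized", inside a relative clause.
The relative pronoun is "who" (word 16); it is bound by the head noun immediately before it.
Its filler is the head noun "suspect", at word 15.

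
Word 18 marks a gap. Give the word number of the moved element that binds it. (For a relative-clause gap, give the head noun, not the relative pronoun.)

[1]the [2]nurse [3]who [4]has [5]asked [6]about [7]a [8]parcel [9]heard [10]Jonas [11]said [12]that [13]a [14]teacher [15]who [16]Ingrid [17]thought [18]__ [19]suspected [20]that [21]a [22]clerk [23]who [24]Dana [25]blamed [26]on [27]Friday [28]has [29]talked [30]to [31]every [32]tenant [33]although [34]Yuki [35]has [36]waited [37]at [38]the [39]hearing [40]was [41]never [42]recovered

14

The gap at 18 is the subject of "suspected", inside a relative clause.
The relative pronoun is "who" (word 15); it is bound by the head noun immediately before it.
Its filler is the head noun "teacher", at word 14.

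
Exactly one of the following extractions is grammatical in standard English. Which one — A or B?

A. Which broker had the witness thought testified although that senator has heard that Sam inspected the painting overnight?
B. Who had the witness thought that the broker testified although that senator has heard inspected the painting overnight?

In B, the wh-phrase is extracted from inside an adjunct island (introduced by "although"), which blocks movement.
In A, the extraction path crosses only that-complement boundaries, which are transparent.
So A is grammatical.

A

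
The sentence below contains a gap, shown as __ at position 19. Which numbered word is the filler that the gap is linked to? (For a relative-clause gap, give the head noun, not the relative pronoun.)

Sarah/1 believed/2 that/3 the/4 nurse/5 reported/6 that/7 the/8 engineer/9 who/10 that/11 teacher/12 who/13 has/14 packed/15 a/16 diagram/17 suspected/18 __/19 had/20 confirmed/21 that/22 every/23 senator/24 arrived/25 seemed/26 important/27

9

The gap at 19 is the subject of "confirmed", inside a relative clause.
The relative pronoun is "who" (word 10); it is bound by the head noun immediately before it.
Its filler is the head noun "engineer", at word 9.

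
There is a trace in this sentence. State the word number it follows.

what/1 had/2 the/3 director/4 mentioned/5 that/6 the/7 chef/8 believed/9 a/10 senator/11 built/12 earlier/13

The displaced element is "what" (word 1).
It is linked across 2 clause boundaries (that → Ø).
It functions as the direct object of "built", so the gap sits immediately after word 12 ("built").
Base order: The director had mentioned that the chef believed a senator built what earlier.

12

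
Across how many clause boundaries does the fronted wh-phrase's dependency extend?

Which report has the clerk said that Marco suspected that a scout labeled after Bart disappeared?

2

"which report" is extracted from the object of "labeled".
Boundaries crossed, outermost first: [that], [that] — 2 in total.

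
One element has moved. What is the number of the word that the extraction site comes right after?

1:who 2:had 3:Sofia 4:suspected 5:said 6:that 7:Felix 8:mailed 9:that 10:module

4

The displaced element is "who" (word 1).
It is linked across 1 clause boundary (Ø).
It functions as the subject of "said", so the gap sits immediately after word 4 ("suspected").
Base order: Sofia had suspected that who said that Felix mailed that module.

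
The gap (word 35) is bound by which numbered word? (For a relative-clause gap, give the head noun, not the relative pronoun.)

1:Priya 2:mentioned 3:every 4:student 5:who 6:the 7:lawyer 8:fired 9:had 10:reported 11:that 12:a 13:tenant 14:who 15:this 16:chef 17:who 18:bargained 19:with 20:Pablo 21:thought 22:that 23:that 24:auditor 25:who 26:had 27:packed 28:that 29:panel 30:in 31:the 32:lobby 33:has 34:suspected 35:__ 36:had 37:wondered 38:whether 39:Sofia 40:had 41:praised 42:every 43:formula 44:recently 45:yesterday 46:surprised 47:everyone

The gap at 35 is the subject of "wondered", inside a relative clause.
The relative pronoun is "who" (word 14); it is bound by the head noun immediately before it.
Its filler is the head noun "tenant", at word 13.

13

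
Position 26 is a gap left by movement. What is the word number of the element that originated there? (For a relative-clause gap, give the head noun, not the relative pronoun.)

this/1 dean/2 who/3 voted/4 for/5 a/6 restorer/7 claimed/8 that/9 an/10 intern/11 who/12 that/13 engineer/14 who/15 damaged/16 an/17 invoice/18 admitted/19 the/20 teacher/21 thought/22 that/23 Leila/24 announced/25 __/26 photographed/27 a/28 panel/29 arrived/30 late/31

11

The gap at 26 is the subject of "photographed", inside a relative clause.
The relative pronoun is "who" (word 12); it is bound by the head noun immediately before it.
Its filler is the head noun "intern", at word 11.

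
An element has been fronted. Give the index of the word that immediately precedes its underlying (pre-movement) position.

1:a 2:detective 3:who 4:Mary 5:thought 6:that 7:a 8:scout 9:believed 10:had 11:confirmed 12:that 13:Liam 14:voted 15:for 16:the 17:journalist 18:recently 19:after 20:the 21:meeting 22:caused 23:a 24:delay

The displaced element is "a detective" (word 2).
It is linked across 2 clause boundaries (that → Ø).
It functions as the subject of "confirmed", so the gap sits immediately after word 9 ("believed").
Base order: Mary thought that a scout believed that a detective had confirmed that Liam voted for the journalist recently after the meeting.

9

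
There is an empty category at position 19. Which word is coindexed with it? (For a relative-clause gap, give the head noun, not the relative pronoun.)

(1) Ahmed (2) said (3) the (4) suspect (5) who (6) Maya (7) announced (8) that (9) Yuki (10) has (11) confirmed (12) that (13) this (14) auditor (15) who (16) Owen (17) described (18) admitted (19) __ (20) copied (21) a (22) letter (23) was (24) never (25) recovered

4

The gap at 19 is the subject of "copied", inside a relative clause.
The relative pronoun is "who" (word 5); it is bound by the head noun immediately before it.
Its filler is the head noun "suspect", at word 4.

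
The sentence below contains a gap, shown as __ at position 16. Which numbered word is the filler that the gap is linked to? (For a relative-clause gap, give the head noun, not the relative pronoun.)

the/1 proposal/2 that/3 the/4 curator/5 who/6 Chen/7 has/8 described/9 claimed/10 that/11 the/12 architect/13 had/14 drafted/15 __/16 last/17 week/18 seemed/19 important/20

The gap at 16 is the object of "drafted", inside a relative clause.
The relative pronoun is "that" (word 3); it is bound by the head noun immediately before it.
Its filler is the head noun "proposal", at word 2.

2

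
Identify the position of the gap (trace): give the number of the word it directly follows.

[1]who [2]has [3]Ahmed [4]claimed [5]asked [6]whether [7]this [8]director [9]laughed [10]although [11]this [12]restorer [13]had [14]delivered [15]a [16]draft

The displaced element is "who" (word 1).
It is linked across 1 clause boundary (Ø).
It functions as the subject of "asked", so the gap sits immediately after word 4 ("claimed").
Base order: Ahmed has claimed that who asked whether this director laughed although this restorer had delivered a draft.

4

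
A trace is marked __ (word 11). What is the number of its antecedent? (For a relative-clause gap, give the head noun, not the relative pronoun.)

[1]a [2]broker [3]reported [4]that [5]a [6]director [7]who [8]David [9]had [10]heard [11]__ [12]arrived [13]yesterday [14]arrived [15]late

6

The gap at 11 is the subject of "arrived", inside a relative clause.
The relative pronoun is "who" (word 7); it is bound by the head noun immediately before it.
Its filler is the head noun "director", at word 6.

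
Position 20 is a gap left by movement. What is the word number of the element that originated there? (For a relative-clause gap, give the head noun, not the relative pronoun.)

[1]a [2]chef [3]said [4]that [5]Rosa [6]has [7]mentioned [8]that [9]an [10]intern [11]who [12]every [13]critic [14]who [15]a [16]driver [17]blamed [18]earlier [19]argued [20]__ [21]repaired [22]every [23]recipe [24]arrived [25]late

10

The gap at 20 is the subject of "repaired", inside a relative clause.
The relative pronoun is "who" (word 11); it is bound by the head noun immediately before it.
Its filler is the head noun "intern", at word 10.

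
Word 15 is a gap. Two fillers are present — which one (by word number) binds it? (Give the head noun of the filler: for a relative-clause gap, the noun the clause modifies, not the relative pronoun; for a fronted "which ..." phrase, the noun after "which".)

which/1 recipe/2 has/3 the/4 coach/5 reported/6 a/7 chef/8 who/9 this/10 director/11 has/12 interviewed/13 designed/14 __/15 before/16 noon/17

2

The marked gap is the direct object of "designed".
Its filler is the fronted wh-phrase "which recipe", at word 2.
(The other dependency links word 8 to a gap after word 13.)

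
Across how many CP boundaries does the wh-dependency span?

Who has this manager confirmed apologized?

"who" is extracted from the subject of "apologized".
Boundaries crossed, outermost first: [Ø] — 1 in total.

1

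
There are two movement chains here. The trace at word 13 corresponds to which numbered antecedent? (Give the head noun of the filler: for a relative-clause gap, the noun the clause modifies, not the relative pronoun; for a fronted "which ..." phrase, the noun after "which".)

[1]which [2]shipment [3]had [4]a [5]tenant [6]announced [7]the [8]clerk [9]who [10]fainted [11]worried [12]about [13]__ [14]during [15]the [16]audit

The marked gap is the object of the preposition "about" of "worried".
Its filler is the fronted wh-phrase "which shipment", at word 2.
(The other dependency links word 8 to a gap after word 9.)

2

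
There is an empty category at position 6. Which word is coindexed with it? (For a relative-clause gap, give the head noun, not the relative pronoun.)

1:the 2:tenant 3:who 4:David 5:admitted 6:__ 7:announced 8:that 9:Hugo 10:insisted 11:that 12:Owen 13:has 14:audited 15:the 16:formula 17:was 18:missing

2

The gap at 6 is the subject of "announced", inside a relative clause.
The relative pronoun is "who" (word 3); it is bound by the head noun immediately before it.
Its filler is the head noun "tenant", at word 2.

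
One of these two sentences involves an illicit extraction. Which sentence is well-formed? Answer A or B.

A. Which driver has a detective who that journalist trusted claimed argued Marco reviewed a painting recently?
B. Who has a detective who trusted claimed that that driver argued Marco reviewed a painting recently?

A

In B, the wh-phrase is extracted from inside a complex-NP island (relative clause) (introduced by "who"), which blocks movement.
In A, the extraction path crosses only that-complement boundaries, which are transparent.
So A is grammatical.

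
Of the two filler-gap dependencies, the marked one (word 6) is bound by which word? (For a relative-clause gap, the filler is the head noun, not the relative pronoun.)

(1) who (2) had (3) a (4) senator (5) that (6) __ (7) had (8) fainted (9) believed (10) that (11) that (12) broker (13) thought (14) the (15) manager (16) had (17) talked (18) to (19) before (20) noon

The marked gap is inside the relative clause, the subject of "fainted".
Its filler is the head noun "senator" (via "that"), at word 4.
(The other dependency links word 1 to a gap after word 18.)

4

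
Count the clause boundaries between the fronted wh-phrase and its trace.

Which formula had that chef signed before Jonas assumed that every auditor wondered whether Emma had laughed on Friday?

"which formula" originates inside the matrix clause — no clause boundary is crossed.

0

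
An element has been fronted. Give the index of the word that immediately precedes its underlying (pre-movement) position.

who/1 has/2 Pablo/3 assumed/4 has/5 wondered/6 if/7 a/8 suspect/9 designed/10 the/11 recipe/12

4

The displaced element is "who" (word 1).
It is linked across 1 clause boundary (Ø).
It functions as the subject of "wondered", so the gap sits immediately after word 4 ("assumed").
Base order: Pablo has assumed who has wondered if a suspect designed the recipe.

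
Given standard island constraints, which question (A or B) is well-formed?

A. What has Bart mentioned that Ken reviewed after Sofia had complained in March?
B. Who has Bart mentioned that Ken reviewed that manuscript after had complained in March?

In B, the wh-phrase is extracted from inside an adjunct island (introduced by "after"), which blocks movement.
In A, the extraction path crosses only that-complement boundaries, which are transparent.
So A is grammatical.

A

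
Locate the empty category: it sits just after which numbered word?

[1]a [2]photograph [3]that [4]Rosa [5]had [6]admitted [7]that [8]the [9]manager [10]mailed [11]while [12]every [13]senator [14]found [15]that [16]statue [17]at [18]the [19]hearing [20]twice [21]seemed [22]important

10

The displaced element is "a photograph" (word 2).
It is linked across 1 clause boundary (that).
It functions as the direct object of "mailed", so the gap sits immediately after word 10 ("mailed").
Base order: Rosa had admitted that the manager mailed a photograph while every senator found that statue at the hearing twice.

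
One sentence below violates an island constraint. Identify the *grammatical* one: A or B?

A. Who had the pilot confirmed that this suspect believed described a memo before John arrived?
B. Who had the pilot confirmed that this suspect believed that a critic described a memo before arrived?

A

In B, the wh-phrase is extracted from inside an adjunct island (introduced by "before"), which blocks movement.
In A, the extraction path crosses only that-complement boundaries, which are transparent.
So A is grammatical.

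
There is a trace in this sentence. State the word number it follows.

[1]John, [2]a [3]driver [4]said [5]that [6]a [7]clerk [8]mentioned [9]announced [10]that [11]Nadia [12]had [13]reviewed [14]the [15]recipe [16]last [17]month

The displaced element is "John" (word 1).
It is linked across 2 clause boundaries (that → Ø).
It functions as the subject of "announced", so the gap sits immediately after word 8 ("mentioned").
Base order: A driver said that a clerk mentioned John announced that Nadia had reviewed the recipe last month.

8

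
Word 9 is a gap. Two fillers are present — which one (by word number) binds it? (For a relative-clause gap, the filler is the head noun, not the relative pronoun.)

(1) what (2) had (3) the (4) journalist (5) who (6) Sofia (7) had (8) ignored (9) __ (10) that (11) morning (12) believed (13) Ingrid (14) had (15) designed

The marked gap is inside the relative clause, the direct object of "ignored".
Its filler is the head noun "journalist" (via "who"), at word 4.
(The other dependency links word 1 to a gap after word 15.)

4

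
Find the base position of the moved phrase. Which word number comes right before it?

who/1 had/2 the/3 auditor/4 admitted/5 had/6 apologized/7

The displaced element is "who" (word 1).
It is linked across 1 clause boundary (Ø).
It functions as the subject of "apologized", so the gap sits immediately after word 5 ("admitted").
Base order: The auditor had admitted that who had apologized.

5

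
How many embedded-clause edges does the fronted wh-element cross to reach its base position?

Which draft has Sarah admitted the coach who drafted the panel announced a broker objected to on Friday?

"which draft" is extracted from the PP object of "objected".
Boundaries crossed, outermost first: [Ø], [Ø] — 2 in total.

2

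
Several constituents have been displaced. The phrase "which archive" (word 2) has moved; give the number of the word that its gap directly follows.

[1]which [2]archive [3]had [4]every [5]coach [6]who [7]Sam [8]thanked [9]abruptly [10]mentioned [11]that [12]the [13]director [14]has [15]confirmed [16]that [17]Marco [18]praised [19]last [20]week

18

The displaced element is "which archive" (word 2).
It is linked across 2 clause boundaries (that → that).
It functions as the direct object of "praised", so the gap sits immediately after word 18 ("praised").
Base order: Every coach who Sam thanked abruptly had mentioned that the director has confirmed that Marco praised which archive last week.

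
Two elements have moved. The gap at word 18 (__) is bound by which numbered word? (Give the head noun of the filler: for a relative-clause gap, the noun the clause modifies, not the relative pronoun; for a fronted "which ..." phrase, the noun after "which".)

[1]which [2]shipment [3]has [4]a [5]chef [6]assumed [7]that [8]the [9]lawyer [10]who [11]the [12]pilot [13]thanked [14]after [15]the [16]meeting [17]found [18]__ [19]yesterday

The marked gap is the direct object of "found".
Its filler is the fronted wh-phrase "which shipment", at word 2.
(The other dependency links word 9 to a gap after word 13.)

2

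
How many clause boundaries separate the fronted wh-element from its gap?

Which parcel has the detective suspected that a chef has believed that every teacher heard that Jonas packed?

3

"which parcel" is extracted from the object of "packed".
Boundaries crossed, outermost first: [that], [that], [that] — 3 in total.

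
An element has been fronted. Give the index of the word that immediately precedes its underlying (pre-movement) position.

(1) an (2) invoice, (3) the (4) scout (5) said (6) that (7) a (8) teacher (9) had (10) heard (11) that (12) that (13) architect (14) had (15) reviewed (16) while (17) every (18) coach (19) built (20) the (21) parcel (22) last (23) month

The displaced element is "an invoice" (word 2).
It is linked across 2 clause boundaries (that → that).
It functions as the direct object of "reviewed", so the gap sits immediately after word 15 ("reviewed").
Base order: The scout said that a teacher had heard that that architect had reviewed an invoice while every coach built the parcel last month.

15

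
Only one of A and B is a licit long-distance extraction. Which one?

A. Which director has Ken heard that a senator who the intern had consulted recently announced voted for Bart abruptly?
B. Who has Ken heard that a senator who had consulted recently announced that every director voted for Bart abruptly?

In B, the wh-phrase is extracted from inside a complex-NP island (relative clause) (introduced by "who"), which blocks movement.
In A, the extraction path crosses only that-complement boundaries, which are transparent.
So A is grammatical.

A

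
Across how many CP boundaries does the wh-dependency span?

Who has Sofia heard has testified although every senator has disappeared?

1

"who" is extracted from the subject of "testified".
Boundaries crossed, outermost first: [Ø] — 1 in total.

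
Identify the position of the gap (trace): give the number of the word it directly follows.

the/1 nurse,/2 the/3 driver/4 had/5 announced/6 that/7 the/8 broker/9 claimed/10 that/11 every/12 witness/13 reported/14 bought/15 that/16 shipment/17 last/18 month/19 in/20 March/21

The displaced element is "the nurse" (word 2).
It is linked across 3 clause boundaries (that → that → Ø).
It functions as the subject of "bought", so the gap sits immediately after word 14 ("reported").
Base order: The driver had announced that the broker claimed that every witness reported that the nurse bought that shipment last month in March.

14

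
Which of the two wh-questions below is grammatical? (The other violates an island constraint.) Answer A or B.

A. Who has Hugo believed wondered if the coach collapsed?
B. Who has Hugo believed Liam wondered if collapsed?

A

In B, the wh-phrase is extracted from inside a wh-island (introduced by "if"), which blocks movement.
In A, the extraction path crosses only that-complement boundaries, which are transparent.
So A is grammatical.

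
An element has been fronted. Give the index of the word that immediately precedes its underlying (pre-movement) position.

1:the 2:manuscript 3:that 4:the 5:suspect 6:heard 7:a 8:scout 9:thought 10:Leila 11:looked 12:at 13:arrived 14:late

12

The displaced element is "the manuscript" (word 2).
It is linked across 2 clause boundaries (Ø → Ø).
It functions as the object of the preposition "at" of "looked", so the gap sits immediately after word 12 ("at").
Base order: The suspect heard a scout thought Leila looked at the manuscript.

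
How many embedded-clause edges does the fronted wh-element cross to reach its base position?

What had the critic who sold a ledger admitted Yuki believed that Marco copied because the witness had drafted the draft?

"what" is extracted from the object of "copied".
Boundaries crossed, outermost first: [Ø], [that] — 2 in total.

2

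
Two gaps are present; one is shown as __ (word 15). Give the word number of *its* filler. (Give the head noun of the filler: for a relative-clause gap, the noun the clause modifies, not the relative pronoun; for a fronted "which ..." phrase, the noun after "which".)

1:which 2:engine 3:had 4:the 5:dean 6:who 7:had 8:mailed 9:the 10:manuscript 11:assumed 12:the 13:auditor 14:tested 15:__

2

The marked gap is the direct object of "tested".
Its filler is the fronted wh-phrase "which engine", at word 2.
(The other dependency links word 5 to a gap after word 6.)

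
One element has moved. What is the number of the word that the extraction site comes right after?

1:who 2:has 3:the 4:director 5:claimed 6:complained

5

The displaced element is "who" (word 1).
It is linked across 1 clause boundary (Ø).
It functions as the subject of "complained", so the gap sits immediately after word 5 ("claimed").
Base order: The director has claimed that who complained.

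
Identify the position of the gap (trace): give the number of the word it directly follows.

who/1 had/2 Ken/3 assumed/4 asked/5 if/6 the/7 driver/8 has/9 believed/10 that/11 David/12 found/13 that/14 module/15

4

The displaced element is "who" (word 1).
It is linked across 1 clause boundary (Ø).
It functions as the subject of "asked", so the gap sits immediately after word 4 ("assumed").
Base order: Ken had assumed that who asked if the driver has believed that David found that module.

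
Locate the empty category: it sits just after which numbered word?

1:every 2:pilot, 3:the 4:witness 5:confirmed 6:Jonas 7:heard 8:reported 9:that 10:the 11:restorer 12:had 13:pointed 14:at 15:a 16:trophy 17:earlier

The displaced element is "every pilot" (word 2).
It is linked across 2 clause boundaries (Ø → Ø).
It functions as the subject of "reported", so the gap sits immediately after word 7 ("heard").
Base order: The witness confirmed Jonas heard that every pilot reported that the restorer had pointed at a trophy earlier.

7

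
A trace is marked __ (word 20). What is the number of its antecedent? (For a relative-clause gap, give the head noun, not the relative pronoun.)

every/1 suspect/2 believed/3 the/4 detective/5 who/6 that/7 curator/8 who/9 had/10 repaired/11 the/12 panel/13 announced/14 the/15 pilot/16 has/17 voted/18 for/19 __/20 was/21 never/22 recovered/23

5

The gap at 20 is the prepositional object of "voted", inside a relative clause.
The relative pronoun is "who" (word 6); it is bound by the head noun immediately before it.
Its filler is the head noun "detective", at word 5.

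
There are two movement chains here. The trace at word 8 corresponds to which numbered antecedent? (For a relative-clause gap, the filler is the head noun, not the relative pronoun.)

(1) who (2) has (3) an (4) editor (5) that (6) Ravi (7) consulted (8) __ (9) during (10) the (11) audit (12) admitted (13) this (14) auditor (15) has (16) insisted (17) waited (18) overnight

The marked gap is inside the relative clause, the direct object of "consulted".
Its filler is the head noun "editor" (via "that"), at word 4.
(The other dependency links word 1 to a gap after word 16.)

4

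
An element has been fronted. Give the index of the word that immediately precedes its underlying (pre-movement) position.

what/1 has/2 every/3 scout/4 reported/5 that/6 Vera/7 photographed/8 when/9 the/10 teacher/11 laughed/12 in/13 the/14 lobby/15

8

The displaced element is "what" (word 1).
It is linked across 1 clause boundary (that).
It functions as the direct object of "photographed", so the gap sits immediately after word 8 ("photographed").
Base order: Every scout has reported that Vera photographed what when the teacher laughed in the lobby.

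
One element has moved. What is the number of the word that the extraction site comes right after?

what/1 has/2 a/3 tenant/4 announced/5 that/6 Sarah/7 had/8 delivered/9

The displaced element is "what" (word 1).
It is linked across 1 clause boundary (that).
It functions as the direct object of "delivered", so the gap sits immediately after word 9 ("delivered").
Base order: A tenant has announced that Sarah had delivered what.

9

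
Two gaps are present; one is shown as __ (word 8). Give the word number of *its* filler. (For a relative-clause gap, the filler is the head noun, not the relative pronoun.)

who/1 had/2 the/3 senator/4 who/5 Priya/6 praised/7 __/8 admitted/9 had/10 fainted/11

The marked gap is inside the relative clause, the direct object of "praised".
Its filler is the head noun "senator" (via "who"), at word 4.
(The other dependency links word 1 to a gap after word 9.)

4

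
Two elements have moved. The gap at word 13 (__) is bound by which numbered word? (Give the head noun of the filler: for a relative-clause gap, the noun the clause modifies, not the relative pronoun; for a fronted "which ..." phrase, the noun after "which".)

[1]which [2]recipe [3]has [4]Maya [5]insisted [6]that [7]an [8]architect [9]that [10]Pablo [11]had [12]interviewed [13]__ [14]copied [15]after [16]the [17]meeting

8

The marked gap is inside the relative clause, the direct object of "interviewed".
Its filler is the head noun "architect" (via "that"), at word 8.
(The other dependency links word 2 to a gap after word 14.)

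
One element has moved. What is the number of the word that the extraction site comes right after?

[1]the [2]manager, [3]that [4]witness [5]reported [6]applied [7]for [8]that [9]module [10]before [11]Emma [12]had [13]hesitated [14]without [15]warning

5

The displaced element is "the manager" (word 2).
It is linked across 1 clause boundary (Ø).
It functions as the subject of "applied", so the gap sits immediately after word 5 ("reported").
Base order: That witness reported that the manager applied for that module before Emma had hesitated without warning.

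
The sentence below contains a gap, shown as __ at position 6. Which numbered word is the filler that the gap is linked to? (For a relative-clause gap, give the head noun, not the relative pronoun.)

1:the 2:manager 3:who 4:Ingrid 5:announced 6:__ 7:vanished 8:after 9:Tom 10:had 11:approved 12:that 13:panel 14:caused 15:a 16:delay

2

The gap at 6 is the subject of "vanished", inside a relative clause.
The relative pronoun is "who" (word 3); it is bound by the head noun immediately before it.
Its filler is the head noun "manager", at word 2.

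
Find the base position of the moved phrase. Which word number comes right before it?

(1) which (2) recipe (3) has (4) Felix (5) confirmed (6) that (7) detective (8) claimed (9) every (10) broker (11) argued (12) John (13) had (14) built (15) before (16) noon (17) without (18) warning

14

The displaced element is "which recipe" (word 2).
It is linked across 3 clause boundaries (Ø → Ø → Ø).
It functions as the direct object of "built", so the gap sits immediately after word 14 ("built").
Base order: Felix has confirmed that detective claimed every broker argued John had built which recipe before noon without warning.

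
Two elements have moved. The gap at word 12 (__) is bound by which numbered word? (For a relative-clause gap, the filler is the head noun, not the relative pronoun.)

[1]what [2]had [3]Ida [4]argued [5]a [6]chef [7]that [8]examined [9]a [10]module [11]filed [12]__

1

The marked gap is the direct object of "filed".
Its filler is the fronted wh-phrase "what", at word 1.
(The other dependency links word 6 to a gap after word 7.)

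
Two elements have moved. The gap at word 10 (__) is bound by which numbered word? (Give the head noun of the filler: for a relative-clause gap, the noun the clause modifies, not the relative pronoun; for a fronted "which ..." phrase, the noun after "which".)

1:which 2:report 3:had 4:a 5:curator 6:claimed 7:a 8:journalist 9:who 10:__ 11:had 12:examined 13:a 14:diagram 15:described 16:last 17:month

The marked gap is inside the relative clause, the subject of "examined".
Its filler is the head noun "journalist" (via "who"), at word 8.
(The other dependency links word 2 to a gap after word 15.)

8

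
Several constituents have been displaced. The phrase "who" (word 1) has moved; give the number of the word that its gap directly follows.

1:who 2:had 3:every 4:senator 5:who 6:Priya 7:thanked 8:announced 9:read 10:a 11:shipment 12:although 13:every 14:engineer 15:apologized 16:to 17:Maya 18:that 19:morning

The displaced element is "who" (word 1).
It is linked across 1 clause boundary (Ø).
It functions as the subject of "read", so the gap sits immediately after word 8 ("announced").
Base order: Every senator who Priya thanked had announced who read a shipment although every engineer apologized to Maya that morning.

8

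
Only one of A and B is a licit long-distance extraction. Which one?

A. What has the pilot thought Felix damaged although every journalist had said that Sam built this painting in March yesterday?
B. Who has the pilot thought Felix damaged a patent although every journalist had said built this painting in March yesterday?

In B, the wh-phrase is extracted from inside an adjunct island (introduced by "although"), which blocks movement.
In A, the extraction path crosses only that-complement boundaries, which are transparent.
So A is grammatical.

A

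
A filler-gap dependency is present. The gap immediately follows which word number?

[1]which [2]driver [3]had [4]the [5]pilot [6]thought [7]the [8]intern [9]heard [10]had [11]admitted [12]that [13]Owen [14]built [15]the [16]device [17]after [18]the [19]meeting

The displaced element is "which driver" (word 2).
It is linked across 2 clause boundaries (Ø → Ø).
It functions as the subject of "admitted", so the gap sits immediately after word 9 ("heard").
Base order: The pilot had thought the intern heard which driver had admitted that Owen built the device after the meeting.

9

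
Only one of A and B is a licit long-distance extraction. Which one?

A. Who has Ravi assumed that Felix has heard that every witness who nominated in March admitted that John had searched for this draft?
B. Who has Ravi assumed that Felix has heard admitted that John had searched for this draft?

In A, the wh-phrase is extracted from inside a complex-NP island (relative clause) (introduced by "who"), which blocks movement.
In B, the extraction path crosses only that-complement boundaries, which are transparent.
So B is grammatical.

B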